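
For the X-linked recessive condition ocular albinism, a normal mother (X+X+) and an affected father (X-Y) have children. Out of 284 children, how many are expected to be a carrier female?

Cross: X+X+ × X-Y
Offspring: 2 X+X-, 2 X+Y
Probability of a carrier female: 2/4 = 1/2
Expected count = 1/2 × 284 = 142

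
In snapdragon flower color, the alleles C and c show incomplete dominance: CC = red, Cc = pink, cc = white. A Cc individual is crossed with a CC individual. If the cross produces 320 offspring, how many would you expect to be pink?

Punnett square for Cc × CC:
Offspring genotypes: 2 CC, 2 Cc
Phenotype counts: 2 red, 2 pink
pink: 2 out of 4 → fraction 1/2
Expected count = 1/2 × 320 = 160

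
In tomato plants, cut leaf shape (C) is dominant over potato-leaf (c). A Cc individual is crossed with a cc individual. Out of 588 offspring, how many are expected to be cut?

Punnett square for Cc × cc:
Offspring genotypes: 2 Cc, 2 cc
cut: 2, potato-leaf: 2
cut: 2 out of 4 → fraction 1/2
Expected count = 1/2 × 588 = 294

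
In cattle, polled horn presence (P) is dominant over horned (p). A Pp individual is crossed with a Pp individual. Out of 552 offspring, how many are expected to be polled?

Punnett square for Pp × Pp:
Offspring genotypes: 1 PP, 2 Pp, 1 pp
polled: 3, horned: 1
polled: 3 out of 4 → fraction 3/4
Expected count = 3/4 × 552 = 414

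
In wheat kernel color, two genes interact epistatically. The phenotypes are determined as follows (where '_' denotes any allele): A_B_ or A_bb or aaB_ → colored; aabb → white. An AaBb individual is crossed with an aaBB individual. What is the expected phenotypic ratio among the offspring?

Cross: AaBb × aaBB — consider each gene separately:
A gene: Aa × aa → 2 Aa, 2 aa → 2 A_ : 2 aa (out of 4)
B gene: Bb × BB → 2 BB, 2 Bb → 4 B_ (out of 4)
Genotype classes (out of 4 × 4 = 16): A_B_ = 2×4 = 8; aaB_ = 2×4 = 8
Apply the phenotype rules: A_B_ (8) + aaB_ (8) → colored
Phenotype counts (out of 16): 16 colored
Ratio: all colored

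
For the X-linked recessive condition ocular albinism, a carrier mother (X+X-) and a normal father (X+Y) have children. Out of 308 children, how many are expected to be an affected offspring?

Cross: X+X- × X+Y
Offspring: 1 X+X+, 1 X+Y, 1 X+X-, 1 X-Y
Probability of an affected offspring: 1/4
Expected count = 1/4 × 308 = 77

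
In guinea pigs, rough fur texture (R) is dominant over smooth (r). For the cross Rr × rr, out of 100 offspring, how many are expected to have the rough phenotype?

Punnett square for Rr × rr:
Offspring genotypes: 2 Rr, 2 rr
Total offspring: 4
Count with target: 2
Probability: 2/4 = 1/2
Expected count = 1/2 × 100 = 50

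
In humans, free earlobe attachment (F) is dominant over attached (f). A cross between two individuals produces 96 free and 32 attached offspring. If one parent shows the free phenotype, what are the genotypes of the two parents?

Observed offspring: 96 free, 32 attached
The observed ratio simplifies to 3:1. Attached (ff) offspring appear, so each parent must contribute one f allele. The parent stated to show free carries F, so it is Ff. The other parent is then either Ff or ff: Ff × ff would give a 1:1 split, whereas Ff × Ff gives 3:1 — matching the data. So both parents are heterozygous (Ff × Ff).
Parent genotypes: Ff × Ff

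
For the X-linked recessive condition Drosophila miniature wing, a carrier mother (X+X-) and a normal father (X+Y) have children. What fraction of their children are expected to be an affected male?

Cross: X+X- × X+Y
Offspring: 1 X+X+, 1 X+Y, 1 X+X-, 1 X-Y
Probability of an affected male: 1/4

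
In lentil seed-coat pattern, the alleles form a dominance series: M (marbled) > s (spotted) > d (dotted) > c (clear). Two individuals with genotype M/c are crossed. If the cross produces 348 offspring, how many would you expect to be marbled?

Cross: M/c × M/c
Allele dominance: M > s > d > c
Offspring genotypes: 1 M/M, 2 M/c, 1 c/c
Phenotype counts: 3 marbled, 1 clear
marbled: 3 out of 4 → fraction 3/4
Expected count = 3/4 × 348 = 261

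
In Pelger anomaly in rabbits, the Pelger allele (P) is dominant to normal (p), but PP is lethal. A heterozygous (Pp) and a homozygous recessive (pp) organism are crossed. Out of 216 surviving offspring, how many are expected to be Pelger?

Cross: Pp × pp
Punnett square offspring (before lethality): 2 Pp, 2 pp
No PP offspring are produced in this cross.
Pelger: 2 out of 4 → fraction 1/2
Expected count = 1/2 × 216 = 108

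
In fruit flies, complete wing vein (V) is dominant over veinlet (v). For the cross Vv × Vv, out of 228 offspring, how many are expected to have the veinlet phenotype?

Punnett square for Vv × Vv:
Offspring genotypes: 1 VV, 2 Vv, 1 vv
Total offspring: 4
Count with target: 1
Probability: 1/4
Expected count = 1/4 × 228 = 57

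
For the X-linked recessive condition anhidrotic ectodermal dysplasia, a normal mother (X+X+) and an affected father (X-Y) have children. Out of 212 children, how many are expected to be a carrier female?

Cross: X+X+ × X-Y
Offspring: 2 X+X-, 2 X+Y
Probability of a carrier female: 2/4 = 1/2
Expected count = 1/2 × 212 = 106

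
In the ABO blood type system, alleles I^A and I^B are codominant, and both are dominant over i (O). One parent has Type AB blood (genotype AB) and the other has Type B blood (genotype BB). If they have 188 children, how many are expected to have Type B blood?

Cross: AB × BB
Possible offspring genotypes: 2 AB, 2 BB
Blood type counts: 2 Type AB, 2 Type B
Probability of Type B: 2/4 = 1/2
Expected count = 1/2 × 188 = 94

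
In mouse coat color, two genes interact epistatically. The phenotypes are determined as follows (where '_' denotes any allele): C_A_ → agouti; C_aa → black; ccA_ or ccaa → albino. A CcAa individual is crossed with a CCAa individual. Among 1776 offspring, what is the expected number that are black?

Cross: CcAa × CCAa — consider each gene separately:
C gene: Cc × CC → 2 CC, 2 Cc → 4 C_ (out of 4)
A gene: Aa × Aa → 1 AA, 2 Aa, 1 aa → 3 A_ : 1 aa (out of 4)
Genotype classes (out of 4 × 4 = 16): C_A_ = 4×3 = 12; C_aa = 4×1 = 4
Apply the phenotype rules: C_A_ (12) → agouti; C_aa (4) → black
Phenotype counts (out of 16): 12 agouti, 4 black
black: 4 out of 16 → fraction 1/4
Expected count = 1/4 × 1776 = 444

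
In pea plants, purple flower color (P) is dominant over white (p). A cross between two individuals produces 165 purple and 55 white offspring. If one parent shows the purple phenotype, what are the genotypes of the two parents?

Observed offspring: 165 purple, 55 white
The observed ratio simplifies to 3:1. White (pp) offspring appear, so each parent must contribute one p allele. The parent stated to show purple carries P, so it is Pp. The other parent is then either Pp or pp: Pp × pp would give a 1:1 split, whereas Pp × Pp gives 3:1 — matching the data. So both parents are heterozygous (Pp × Pp).
Parent genotypes: Pp × Pp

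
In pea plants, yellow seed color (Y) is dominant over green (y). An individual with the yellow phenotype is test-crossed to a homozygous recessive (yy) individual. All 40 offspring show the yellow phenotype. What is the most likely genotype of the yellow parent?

Test cross: ? × yy
All offspring are yellow.
If the unknown parent were heterozygous (Yy), about half of 40 offspring would be green; none are. The unknown parent is most likely homozygous dominant (YY).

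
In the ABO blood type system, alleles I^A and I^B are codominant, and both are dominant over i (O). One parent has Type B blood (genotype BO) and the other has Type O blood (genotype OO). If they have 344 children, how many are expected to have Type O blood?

Cross: BO × OO
Possible offspring genotypes: 2 BO, 2 OO
Blood type counts: 2 Type B, 2 Type O
Probability of Type O: 2/4 = 1/2
Expected count = 1/2 × 344 = 172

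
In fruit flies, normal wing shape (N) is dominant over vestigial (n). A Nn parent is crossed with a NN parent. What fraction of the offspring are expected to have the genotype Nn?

Punnett square for Nn × NN:
Offspring genotypes: 2 NN, 2 Nn
Total offspring: 4
Count with target: 2
Probability: 2/4 = 1/2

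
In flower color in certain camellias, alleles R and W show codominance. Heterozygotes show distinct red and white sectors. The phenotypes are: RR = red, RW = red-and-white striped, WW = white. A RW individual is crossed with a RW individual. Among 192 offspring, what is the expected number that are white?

Punnett square for RW × RW:
Offspring genotypes: 1 RR, 2 RW, 1 WW
Phenotype counts: 1 red, 2 red-and-white striped, 1 white
white: 1 out of 4 → fraction 1/4
Expected count = 1/4 × 192 = 48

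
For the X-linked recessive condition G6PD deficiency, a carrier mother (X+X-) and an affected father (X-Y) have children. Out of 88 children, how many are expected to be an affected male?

Cross: X+X- × X-Y
Offspring: 1 X+X-, 1 X+Y, 1 X-X-, 1 X-Y
Probability of an affected male: 1/4
Expected count = 1/4 × 88 = 22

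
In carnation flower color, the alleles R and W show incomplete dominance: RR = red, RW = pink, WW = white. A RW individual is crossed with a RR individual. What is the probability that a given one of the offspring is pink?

Punnett square for RW × RR:
Offspring genotypes: 2 RR, 2 RW
Phenotype counts: 2 red, 2 pink
pink: 2 out of 4
Probability: 2/4 = 1/2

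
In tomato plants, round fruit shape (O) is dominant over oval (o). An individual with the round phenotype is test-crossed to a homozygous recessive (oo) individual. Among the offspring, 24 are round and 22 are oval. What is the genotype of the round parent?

Test cross: ? × oo
Offspring: 24 round, 22 oval — approximately 1:1.
A 1:1 ratio in a test cross indicates the unknown parent is heterozygous (Oo).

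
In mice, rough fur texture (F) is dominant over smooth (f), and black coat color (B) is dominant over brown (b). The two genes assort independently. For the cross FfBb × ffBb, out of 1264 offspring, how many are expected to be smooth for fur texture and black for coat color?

Dihybrid cross FfBb × ffBb — consider each gene separately:
fur texture: Ff × ff → 2 Ff, 2 ff → 2 F_ : 2 ff (out of 4)
coat color: Bb × Bb → 1 BB, 2 Bb, 1 bb → 3 B_ : 1 bb (out of 4)
Looking for: smooth (ff) and black (B_)
P(smooth) = 2/4, P(black) = 3/4
P(both) = 2/4 × 3/4 = 6/16 = 3/8
Expected count = 3/8 × 1264 = 474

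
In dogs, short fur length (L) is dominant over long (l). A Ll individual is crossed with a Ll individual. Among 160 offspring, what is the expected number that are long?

Punnett square for Ll × Ll:
Offspring genotypes: 1 LL, 2 Ll, 1 ll
short: 3, long: 1
long: 1 out of 4 → fraction 1/4
Expected count = 1/4 × 160 = 40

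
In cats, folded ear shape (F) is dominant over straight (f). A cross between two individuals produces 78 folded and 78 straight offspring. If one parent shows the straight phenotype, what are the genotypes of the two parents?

Observed offspring: 78 folded, 78 straight
The observed ratio simplifies to 1:1. One parent shows straight, so its genotype must be ff. A 1:1 offspring split requires the other parent to be heterozygous (Ff).
Parent genotypes: ff × Ff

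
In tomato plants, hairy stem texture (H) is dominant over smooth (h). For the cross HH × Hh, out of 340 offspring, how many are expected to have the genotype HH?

Punnett square for HH × Hh:
Offspring genotypes: 2 HH, 2 Hh
Total offspring: 4
Count with target: 2
Probability: 2/4 = 1/2
Expected count = 1/2 × 340 = 170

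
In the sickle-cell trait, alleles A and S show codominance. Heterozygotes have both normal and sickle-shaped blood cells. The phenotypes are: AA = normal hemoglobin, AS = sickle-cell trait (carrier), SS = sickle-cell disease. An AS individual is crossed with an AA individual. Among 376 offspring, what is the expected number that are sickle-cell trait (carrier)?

Punnett square for AS × AA:
Offspring genotypes: 2 AA, 2 AS
Phenotype counts: 2 normal hemoglobin, 2 sickle-cell trait (carrier)
sickle-cell trait (carrier): 2 out of 4 → fraction 1/2
Expected count = 1/2 × 376 = 188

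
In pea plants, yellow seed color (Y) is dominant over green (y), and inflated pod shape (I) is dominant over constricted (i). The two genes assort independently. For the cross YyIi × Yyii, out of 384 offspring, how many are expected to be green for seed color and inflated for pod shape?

Dihybrid cross YyIi × Yyii — consider each gene separately:
seed color: Yy × Yy → 1 YY, 2 Yy, 1 yy → 3 Y_ : 1 yy (out of 4)
pod shape: Ii × ii → 2 Ii, 2 ii → 2 I_ : 2 ii (out of 4)
Looking for: green (yy) and inflated (I_)
P(green) = 1/4, P(inflated) = 2/4
P(both) = 1/4 × 2/4 = 2/16 = 1/8
Expected count = 1/8 × 384 = 48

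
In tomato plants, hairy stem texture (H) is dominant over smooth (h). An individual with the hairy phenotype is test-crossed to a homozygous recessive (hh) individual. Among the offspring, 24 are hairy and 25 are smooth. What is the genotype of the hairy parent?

Test cross: ? × hh
Offspring: 24 hairy, 25 smooth — approximately 1:1.
A 1:1 ratio in a test cross indicates the unknown parent is heterozygous (Hh).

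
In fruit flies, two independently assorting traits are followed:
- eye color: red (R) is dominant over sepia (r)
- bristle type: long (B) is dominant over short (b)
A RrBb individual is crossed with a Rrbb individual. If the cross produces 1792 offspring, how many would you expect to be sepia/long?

Dihybrid cross RrBb × Rrbb — consider each gene separately:
eye color: Rr × Rr → 1 RR, 2 Rr, 1 rr → 3 R_ : 1 rr (out of 4)
bristle type: Bb × bb → 2 Bb, 2 bb → 2 B_ : 2 bb (out of 4)
Combine (counts out of 4 × 4 = 16): red/long (R_B_) = 3×2 = 6; red/short (R_bb) = 3×2 = 6; sepia/long (rrB_) = 1×2 = 2; sepia/short (rrbb) = 1×2 = 2
Phenotype counts (out of 16): 6 red/long, 6 red/short, 2 sepia/long, 2 sepia/short
sepia/long: 2 out of 16 → fraction 1/8
Expected count = 1/8 × 1792 = 224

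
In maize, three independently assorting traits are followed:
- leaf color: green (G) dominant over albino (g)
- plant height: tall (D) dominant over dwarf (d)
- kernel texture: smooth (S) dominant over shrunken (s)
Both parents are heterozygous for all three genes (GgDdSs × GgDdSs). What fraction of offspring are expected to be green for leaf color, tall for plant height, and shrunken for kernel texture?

Trihybrid cross: GgDdSs × GgDdSs
Each trait segregates independently with a 3:1 phenotypic ratio, so each gene contributes 3/4 (dominant) or 1/4 (recessive).
Target: green (leaf color), tall (plant height), shrunken (kernel texture)
Probability = product of independent per-trait probabilities
= 3/4 × 3/4 × 1/4 = 9/64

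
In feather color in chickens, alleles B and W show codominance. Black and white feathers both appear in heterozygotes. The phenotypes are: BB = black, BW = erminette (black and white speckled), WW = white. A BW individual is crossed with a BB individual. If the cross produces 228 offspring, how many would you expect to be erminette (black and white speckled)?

Punnett square for BW × BB:
Offspring genotypes: 2 BB, 2 BW
Phenotype counts: 2 black, 2 erminette (black and white speckled)
erminette (black and white speckled): 2 out of 4 → fraction 1/2
Expected count = 1/2 × 228 = 114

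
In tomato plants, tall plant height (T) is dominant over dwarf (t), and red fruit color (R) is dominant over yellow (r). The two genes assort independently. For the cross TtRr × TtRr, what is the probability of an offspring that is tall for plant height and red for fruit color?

Dihybrid cross TtRr × TtRr — consider each gene separately:
plant height: Tt × Tt → 1 TT, 2 Tt, 1 tt → 3 T_ : 1 tt (out of 4)
fruit color: Rr × Rr → 1 RR, 2 Rr, 1 rr → 3 R_ : 1 rr (out of 4)
Looking for: tall (T_) and red (R_)
P(tall) = 3/4, P(red) = 3/4
P(both) = 3/4 × 3/4 = 9/16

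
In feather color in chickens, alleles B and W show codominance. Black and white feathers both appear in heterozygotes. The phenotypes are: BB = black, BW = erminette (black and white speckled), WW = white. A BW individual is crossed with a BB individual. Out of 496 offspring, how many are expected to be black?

Punnett square for BW × BB:
Offspring genotypes: 2 BB, 2 BW
Phenotype counts: 2 black, 2 erminette (black and white speckled)
black: 2 out of 4 → fraction 1/2
Expected count = 1/2 × 496 = 248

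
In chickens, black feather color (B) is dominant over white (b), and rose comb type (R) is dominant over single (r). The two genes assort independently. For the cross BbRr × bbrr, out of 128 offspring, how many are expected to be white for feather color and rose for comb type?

Dihybrid cross BbRr × bbrr — consider each gene separately:
feather color: Bb × bb → 2 Bb, 2 bb → 2 B_ : 2 bb (out of 4)
comb type: Rr × rr → 2 Rr, 2 rr → 2 R_ : 2 rr (out of 4)
Looking for: white (bb) and rose (R_)
P(white) = 2/4, P(rose) = 2/4
P(both) = 2/4 × 2/4 = 4/16 = 1/4
Expected count = 1/4 × 128 = 32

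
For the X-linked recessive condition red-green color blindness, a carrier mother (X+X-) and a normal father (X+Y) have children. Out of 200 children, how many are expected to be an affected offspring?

Cross: X+X- × X+Y
Offspring: 1 X+X+, 1 X+Y, 1 X+X-, 1 X-Y
Probability of an affected offspring: 1/4
Expected count = 1/4 × 200 = 50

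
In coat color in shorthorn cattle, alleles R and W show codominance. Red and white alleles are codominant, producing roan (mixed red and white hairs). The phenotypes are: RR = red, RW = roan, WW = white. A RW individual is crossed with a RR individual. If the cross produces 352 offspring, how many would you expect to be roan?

Punnett square for RW × RR:
Offspring genotypes: 2 RR, 2 RW
Phenotype counts: 2 red, 2 roan
roan: 2 out of 4 → fraction 1/2
Expected count = 1/2 × 352 = 176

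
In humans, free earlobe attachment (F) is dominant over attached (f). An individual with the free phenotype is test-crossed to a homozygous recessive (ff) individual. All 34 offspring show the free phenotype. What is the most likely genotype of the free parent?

Test cross: ? × ff
All offspring are free.
If the unknown parent were heterozygous (Ff), about half of 34 offspring would be attached; none are. The unknown parent is most likely homozygous dominant (FF).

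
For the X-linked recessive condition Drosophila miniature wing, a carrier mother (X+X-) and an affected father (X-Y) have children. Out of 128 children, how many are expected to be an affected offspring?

Cross: X+X- × X-Y
Offspring: 1 X+X-, 1 X+Y, 1 X-X-, 1 X-Y
Probability of an affected offspring: 2/4 = 1/2
Expected count = 1/2 × 128 = 64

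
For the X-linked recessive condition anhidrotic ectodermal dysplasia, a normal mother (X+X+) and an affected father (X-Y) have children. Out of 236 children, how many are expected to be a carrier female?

Cross: X+X+ × X-Y
Offspring: 2 X+X-, 2 X+Y
Probability of a carrier female: 2/4 = 1/2
Expected count = 1/2 × 236 = 118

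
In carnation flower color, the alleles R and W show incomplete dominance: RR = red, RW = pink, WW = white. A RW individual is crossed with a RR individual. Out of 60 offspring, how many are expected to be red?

Punnett square for RW × RR:
Offspring genotypes: 2 RR, 2 RW
Phenotype counts: 2 red, 2 pink
red: 2 out of 4 → fraction 1/2
Expected count = 1/2 × 60 = 30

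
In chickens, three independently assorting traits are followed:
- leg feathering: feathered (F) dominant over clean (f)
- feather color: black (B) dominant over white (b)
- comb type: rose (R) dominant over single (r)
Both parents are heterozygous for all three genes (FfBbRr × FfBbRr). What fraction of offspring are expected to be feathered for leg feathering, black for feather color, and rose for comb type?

Trihybrid cross: FfBbRr × FfBbRr
Each trait segregates independently with a 3:1 phenotypic ratio, so each gene contributes 3/4 (dominant) or 1/4 (recessive).
Target: feathered (leg feathering), black (feather color), rose (comb type)
Probability = product of independent per-trait probabilities
= 3/4 × 3/4 × 3/4 = 27/64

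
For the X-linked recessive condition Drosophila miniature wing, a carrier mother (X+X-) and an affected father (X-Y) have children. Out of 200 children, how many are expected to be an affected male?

Cross: X+X- × X-Y
Offspring: 1 X+X-, 1 X+Y, 1 X-X-, 1 X-Y
Probability of an affected male: 1/4
Expected count = 1/4 × 200 = 50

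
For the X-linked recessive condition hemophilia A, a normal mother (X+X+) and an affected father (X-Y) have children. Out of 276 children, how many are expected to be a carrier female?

Cross: X+X+ × X-Y
Offspring: 2 X+X-, 2 X+Y
Probability of a carrier female: 2/4 = 1/2
Expected count = 1/2 × 276 = 138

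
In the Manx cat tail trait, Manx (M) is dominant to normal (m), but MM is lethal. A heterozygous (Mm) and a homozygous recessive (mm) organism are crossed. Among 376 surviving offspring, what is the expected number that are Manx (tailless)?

Cross: Mm × mm
Punnett square offspring (before lethality): 2 Mm, 2 mm
No MM offspring are produced in this cross.
Manx (tailless): 2 out of 4 → fraction 1/2
Expected count = 1/2 × 376 = 188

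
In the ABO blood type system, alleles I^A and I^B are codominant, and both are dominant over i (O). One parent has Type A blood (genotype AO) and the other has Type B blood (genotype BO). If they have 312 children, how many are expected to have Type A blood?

Cross: AO × BO
Possible offspring genotypes: 1 AB, 1 AO, 1 BO, 1 OO
Blood type counts: 1 Type AB, 1 Type A, 1 Type B, 1 Type O
Probability of Type A: 1/4
Expected count = 1/4 × 312 = 78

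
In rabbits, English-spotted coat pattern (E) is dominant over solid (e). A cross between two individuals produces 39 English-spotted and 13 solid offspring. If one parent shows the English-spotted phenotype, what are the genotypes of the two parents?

Observed offspring: 39 English-spotted, 13 solid
The observed ratio simplifies to 3:1. Solid (ee) offspring appear, so each parent must contribute one e allele. The parent stated to show English-spotted carries E, so it is Ee. The other parent is then either Ee or ee: Ee × ee would give a 1:1 split, whereas Ee × Ee gives 3:1 — matching the data. So both parents are heterozygous (Ee × Ee).
Parent genotypes: Ee × Ee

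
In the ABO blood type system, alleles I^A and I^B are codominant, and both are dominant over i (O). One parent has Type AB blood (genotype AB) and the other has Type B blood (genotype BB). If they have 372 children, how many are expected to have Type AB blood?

Cross: AB × BB
Possible offspring genotypes: 2 AB, 2 BB
Blood type counts: 2 Type AB, 2 Type B
Probability of Type AB: 2/4 = 1/2
Expected count = 1/2 × 372 = 186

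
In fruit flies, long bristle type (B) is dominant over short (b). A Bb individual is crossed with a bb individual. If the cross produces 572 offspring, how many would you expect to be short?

Punnett square for Bb × bb:
Offspring genotypes: 2 Bb, 2 bb
long: 2, short: 2
short: 2 out of 4 → fraction 1/2
Expected count = 1/2 × 572 = 286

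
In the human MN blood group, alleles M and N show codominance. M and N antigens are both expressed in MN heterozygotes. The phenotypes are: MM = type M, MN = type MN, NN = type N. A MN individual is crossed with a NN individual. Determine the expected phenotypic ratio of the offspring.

Punnett square for MN × NN:
Offspring genotypes: 2 MN, 2 NN
Phenotype counts: 2 type MN, 2 type N
Ratio: 1 type MN : 1 type N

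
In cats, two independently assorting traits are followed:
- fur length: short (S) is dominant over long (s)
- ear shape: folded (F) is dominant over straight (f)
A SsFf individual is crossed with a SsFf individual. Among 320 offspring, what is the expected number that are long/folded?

Dihybrid cross SsFf × SsFf — consider each gene separately:
fur length: Ss × Ss → 1 SS, 2 Ss, 1 ss → 3 S_ : 1 ss (out of 4)
ear shape: Ff × Ff → 1 FF, 2 Ff, 1 ff → 3 F_ : 1 ff (out of 4)
Combine (counts out of 4 × 4 = 16): short/folded (S_F_) = 3×3 = 9; short/straight (S_ff) = 3×1 = 3; long/folded (ssF_) = 1×3 = 3; long/straight (ssff) = 1×1 = 1
Phenotype counts (out of 16): 9 short/folded, 3 short/straight, 3 long/folded, 1 long/straight
long/folded: 3 out of 16 → fraction 3/16
Expected count = 3/16 × 320 = 60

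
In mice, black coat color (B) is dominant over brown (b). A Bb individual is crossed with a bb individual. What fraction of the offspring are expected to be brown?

Punnett square for Bb × bb:
Offspring genotypes: 2 Bb, 2 bb
black: 2, brown: 2
brown: 2 out of 4
Probability: 2/4 = 1/2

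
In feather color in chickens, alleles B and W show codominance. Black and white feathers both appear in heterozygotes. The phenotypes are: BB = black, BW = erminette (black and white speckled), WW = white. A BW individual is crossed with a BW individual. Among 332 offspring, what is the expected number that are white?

Punnett square for BW × BW:
Offspring genotypes: 1 BB, 2 BW, 1 WW
Phenotype counts: 1 black, 2 erminette (black and white speckled), 1 white
white: 1 out of 4 → fraction 1/4
Expected count = 1/4 × 332 = 83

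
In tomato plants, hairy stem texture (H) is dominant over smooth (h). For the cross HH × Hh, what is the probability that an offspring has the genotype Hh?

Punnett square for HH × Hh:
Offspring genotypes: 2 HH, 2 Hh
Total offspring: 4
Count with target: 2
Probability: 2/4 = 1/2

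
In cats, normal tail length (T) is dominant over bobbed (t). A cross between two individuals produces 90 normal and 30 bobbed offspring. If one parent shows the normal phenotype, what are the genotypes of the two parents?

Observed offspring: 90 normal, 30 bobbed
The observed ratio simplifies to 3:1. Bobbed (tt) offspring appear, so each parent must contribute one t allele. The parent stated to show normal carries T, so it is Tt. The other parent is then either Tt or tt: Tt × tt would give a 1:1 split, whereas Tt × Tt gives 3:1 — matching the data. So both parents are heterozygous (Tt × Tt).
Parent genotypes: Tt × Tt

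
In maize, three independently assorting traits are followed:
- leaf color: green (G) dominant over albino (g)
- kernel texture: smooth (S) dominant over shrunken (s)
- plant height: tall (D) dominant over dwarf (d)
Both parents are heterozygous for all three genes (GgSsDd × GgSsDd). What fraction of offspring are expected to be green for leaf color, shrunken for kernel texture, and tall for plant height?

Trihybrid cross: GgSsDd × GgSsDd
Each trait segregates independently with a 3:1 phenotypic ratio, so each gene contributes 3/4 (dominant) or 1/4 (recessive).
Target: green (leaf color), shrunken (kernel texture), tall (plant height)
Probability = product of independent per-trait probabilities
= 3/4 × 1/4 × 3/4 = 9/64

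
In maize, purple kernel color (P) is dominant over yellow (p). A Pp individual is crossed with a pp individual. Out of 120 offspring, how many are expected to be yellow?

Punnett square for Pp × pp:
Offspring genotypes: 2 Pp, 2 pp
purple: 2, yellow: 2
yellow: 2 out of 4 → fraction 1/2
Expected count = 1/2 × 120 = 60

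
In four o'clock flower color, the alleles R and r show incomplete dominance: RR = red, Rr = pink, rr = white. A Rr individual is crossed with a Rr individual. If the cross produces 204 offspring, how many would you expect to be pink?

Punnett square for Rr × Rr:
Offspring genotypes: 1 RR, 2 Rr, 1 rr
Phenotype counts: 1 red, 2 pink, 1 white
pink: 2 out of 4 → fraction 1/2
Expected count = 1/2 × 204 = 102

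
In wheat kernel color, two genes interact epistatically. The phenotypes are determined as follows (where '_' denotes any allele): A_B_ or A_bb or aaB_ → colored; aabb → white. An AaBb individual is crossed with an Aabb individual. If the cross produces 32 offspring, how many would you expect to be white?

Cross: AaBb × Aabb — consider each gene separately:
A gene: Aa × Aa → 1 AA, 2 Aa, 1 aa → 3 A_ : 1 aa (out of 4)
B gene: Bb × bb → 2 Bb, 2 bb → 2 B_ : 2 bb (out of 4)
Genotype classes (out of 4 × 4 = 16): A_B_ = 3×2 = 6; A_bb = 3×2 = 6; aaB_ = 1×2 = 2; aabb = 1×2 = 2
Apply the phenotype rules: A_B_ (6) + A_bb (6) + aaB_ (2) → colored; aabb (2) → white
Phenotype counts (out of 16): 14 colored, 2 white
white: 2 out of 16 → fraction 1/8
Expected count = 1/8 × 32 = 4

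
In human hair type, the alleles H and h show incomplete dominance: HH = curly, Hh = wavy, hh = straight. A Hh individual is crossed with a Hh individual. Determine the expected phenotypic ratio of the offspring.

Punnett square for Hh × Hh:
Offspring genotypes: 1 HH, 2 Hh, 1 hh
Phenotype counts: 1 curly, 2 wavy, 1 straight
Ratio: 1 curly : 2 wavy : 1 straight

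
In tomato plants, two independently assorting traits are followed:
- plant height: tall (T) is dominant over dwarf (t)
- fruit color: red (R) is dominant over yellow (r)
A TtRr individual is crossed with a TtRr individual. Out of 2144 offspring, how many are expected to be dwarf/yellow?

Dihybrid cross TtRr × TtRr — consider each gene separately:
plant height: Tt × Tt → 1 TT, 2 Tt, 1 tt → 3 T_ : 1 tt (out of 4)
fruit color: Rr × Rr → 1 RR, 2 Rr, 1 rr → 3 R_ : 1 rr (out of 4)
Combine (counts out of 4 × 4 = 16): tall/red (T_R_) = 3×3 = 9; tall/yellow (T_rr) = 3×1 = 3; dwarf/red (ttR_) = 1×3 = 3; dwarf/yellow (ttrr) = 1×1 = 1
Phenotype counts (out of 16): 9 tall/red, 3 tall/yellow, 3 dwarf/red, 1 dwarf/yellow
dwarf/yellow: 1 out of 16 → fraction 1/16
Expected count = 1/16 × 2144 = 134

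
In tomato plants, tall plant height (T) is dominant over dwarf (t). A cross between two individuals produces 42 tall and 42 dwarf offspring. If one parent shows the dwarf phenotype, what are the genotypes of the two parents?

Observed offspring: 42 tall, 42 dwarf
The observed ratio simplifies to 1:1. One parent shows dwarf, so its genotype must be tt. A 1:1 offspring split requires the other parent to be heterozygous (Tt).
Parent genotypes: tt × Tt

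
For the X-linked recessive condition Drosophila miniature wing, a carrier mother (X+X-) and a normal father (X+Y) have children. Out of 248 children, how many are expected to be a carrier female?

Cross: X+X- × X+Y
Offspring: 1 X+X+, 1 X+Y, 1 X+X-, 1 X-Y
Probability of a carrier female: 1/4
Expected count = 1/4 × 248 = 62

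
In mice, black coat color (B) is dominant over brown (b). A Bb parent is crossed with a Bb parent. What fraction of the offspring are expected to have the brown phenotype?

Punnett square for Bb × Bb:
Offspring genotypes: 1 BB, 2 Bb, 1 bb
Total offspring: 4
Count with target: 1
Probability: 1/4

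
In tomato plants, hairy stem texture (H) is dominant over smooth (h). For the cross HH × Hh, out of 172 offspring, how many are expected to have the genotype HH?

Punnett square for HH × Hh:
Offspring genotypes: 2 HH, 2 Hh
Total offspring: 4
Count with target: 2
Probability: 2/4 = 1/2
Expected count = 1/2 × 172 = 86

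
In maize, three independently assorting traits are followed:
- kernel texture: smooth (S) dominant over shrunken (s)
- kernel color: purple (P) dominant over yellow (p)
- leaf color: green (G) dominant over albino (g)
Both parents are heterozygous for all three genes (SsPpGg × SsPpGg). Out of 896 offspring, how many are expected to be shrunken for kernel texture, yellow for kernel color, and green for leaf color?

Trihybrid cross: SsPpGg × SsPpGg
Each trait segregates independently with a 3:1 phenotypic ratio, so each gene contributes 3/4 (dominant) or 1/4 (recessive).
Target: shrunken (kernel texture), yellow (kernel color), green (leaf color)
Probability = product of independent per-trait probabilities
= 1/4 × 1/4 × 3/4 = 3/64
Expected count = 3/64 × 896 = 42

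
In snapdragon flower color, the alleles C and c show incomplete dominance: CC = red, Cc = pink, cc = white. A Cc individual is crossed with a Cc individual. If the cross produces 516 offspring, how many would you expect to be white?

Punnett square for Cc × Cc:
Offspring genotypes: 1 CC, 2 Cc, 1 cc
Phenotype counts: 1 red, 2 pink, 1 white
white: 1 out of 4 → fraction 1/4
Expected count = 1/4 × 516 = 129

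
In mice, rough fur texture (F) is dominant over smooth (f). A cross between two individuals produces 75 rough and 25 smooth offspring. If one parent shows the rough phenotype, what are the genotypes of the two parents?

Observed offspring: 75 rough, 25 smooth
The observed ratio simplifies to 3:1. Smooth (ff) offspring appear, so each parent must contribute one f allele. The parent stated to show rough carries F, so it is Ff. The other parent is then either Ff or ff: Ff × ff would give a 1:1 split, whereas Ff × Ff gives 3:1 — matching the data. So both parents are heterozygous (Ff × Ff).
Parent genotypes: Ff × Ff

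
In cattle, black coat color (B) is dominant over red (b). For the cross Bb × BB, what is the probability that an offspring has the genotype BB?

Punnett square for Bb × BB:
Offspring genotypes: 2 BB, 2 Bb
Total offspring: 4
Count with target: 2
Probability: 2/4 = 1/2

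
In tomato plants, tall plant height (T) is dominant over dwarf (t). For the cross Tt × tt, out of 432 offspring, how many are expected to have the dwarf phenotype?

Punnett square for Tt × tt:
Offspring genotypes: 2 Tt, 2 tt
Total offspring: 4
Count with target: 2
Probability: 2/4 = 1/2
Expected count = 1/2 × 432 = 216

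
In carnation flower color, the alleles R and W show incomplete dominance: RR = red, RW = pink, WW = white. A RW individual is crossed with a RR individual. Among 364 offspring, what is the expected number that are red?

Punnett square for RW × RR:
Offspring genotypes: 2 RR, 2 RW
Phenotype counts: 2 red, 2 pink
red: 2 out of 4 → fraction 1/2
Expected count = 1/2 × 364 = 182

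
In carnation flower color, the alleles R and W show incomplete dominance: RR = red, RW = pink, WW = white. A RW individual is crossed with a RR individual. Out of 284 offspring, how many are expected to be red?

Punnett square for RW × RR:
Offspring genotypes: 2 RR, 2 RW
Phenotype counts: 2 red, 2 pink
red: 2 out of 4 → fraction 1/2
Expected count = 1/2 × 284 = 142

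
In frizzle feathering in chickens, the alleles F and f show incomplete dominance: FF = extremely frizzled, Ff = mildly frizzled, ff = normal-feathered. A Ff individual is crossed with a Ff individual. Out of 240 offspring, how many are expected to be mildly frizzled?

Punnett square for Ff × Ff:
Offspring genotypes: 1 FF, 2 Ff, 1 ff
Phenotype counts: 1 extremely frizzled, 2 mildly frizzled, 1 normal-feathered
mildly frizzled: 2 out of 4 → fraction 1/2
Expected count = 1/2 × 240 = 120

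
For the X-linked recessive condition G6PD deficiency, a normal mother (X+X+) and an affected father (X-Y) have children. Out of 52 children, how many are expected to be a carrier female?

Cross: X+X+ × X-Y
Offspring: 2 X+X-, 2 X+Y
Probability of a carrier female: 2/4 = 1/2
Expected count = 1/2 × 52 = 26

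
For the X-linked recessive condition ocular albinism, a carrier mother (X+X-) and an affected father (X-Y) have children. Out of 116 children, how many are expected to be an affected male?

Cross: X+X- × X-Y
Offspring: 1 X+X-, 1 X+Y, 1 X-X-, 1 X-Y
Probability of an affected male: 1/4
Expected count = 1/4 × 116 = 29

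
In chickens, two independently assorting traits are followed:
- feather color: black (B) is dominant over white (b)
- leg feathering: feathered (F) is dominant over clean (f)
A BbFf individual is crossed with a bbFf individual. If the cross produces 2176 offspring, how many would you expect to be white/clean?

Dihybrid cross BbFf × bbFf — consider each gene separately:
feather color: Bb × bb → 2 Bb, 2 bb → 2 B_ : 2 bb (out of 4)
leg feathering: Ff × Ff → 1 FF, 2 Ff, 1 ff → 3 F_ : 1 ff (out of 4)
Combine (counts out of 4 × 4 = 16): black/feathered (B_F_) = 2×3 = 6; black/clean (B_ff) = 2×1 = 2; white/feathered (bbF_) = 2×3 = 6; white/clean (bbff) = 2×1 = 2
Phenotype counts (out of 16): 6 black/feathered, 2 black/clean, 6 white/feathered, 2 white/clean
white/clean: 2 out of 16 → fraction 1/8
Expected count = 1/8 × 2176 = 272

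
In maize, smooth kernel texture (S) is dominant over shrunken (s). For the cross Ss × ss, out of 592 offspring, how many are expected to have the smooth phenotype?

Punnett square for Ss × ss:
Offspring genotypes: 2 Ss, 2 ss
Total offspring: 4
Count with target: 2
Probability: 2/4 = 1/2
Expected count = 1/2 × 592 = 296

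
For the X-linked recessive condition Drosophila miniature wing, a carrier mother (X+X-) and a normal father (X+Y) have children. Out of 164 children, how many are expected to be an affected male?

Cross: X+X- × X+Y
Offspring: 1 X+X+, 1 X+Y, 1 X+X-, 1 X-Y
Probability of an affected male: 1/4
Expected count = 1/4 × 164 = 41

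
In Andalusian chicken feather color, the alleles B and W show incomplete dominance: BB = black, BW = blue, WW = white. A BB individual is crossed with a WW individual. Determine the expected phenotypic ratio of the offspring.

Punnett square for BB × WW:
Offspring genotypes: 4 BW
Phenotype counts: 4 blue
Ratio: all blue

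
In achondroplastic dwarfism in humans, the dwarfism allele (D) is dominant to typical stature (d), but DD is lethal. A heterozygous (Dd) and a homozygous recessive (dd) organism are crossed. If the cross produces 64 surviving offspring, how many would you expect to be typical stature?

Cross: Dd × dd
Punnett square offspring (before lethality): 2 Dd, 2 dd
No DD offspring are produced in this cross.
typical stature: 2 out of 4 → fraction 1/2
Expected count = 1/2 × 64 = 32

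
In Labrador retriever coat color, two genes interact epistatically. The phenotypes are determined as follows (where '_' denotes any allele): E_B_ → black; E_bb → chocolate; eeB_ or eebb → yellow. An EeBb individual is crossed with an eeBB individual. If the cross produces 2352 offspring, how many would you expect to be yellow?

Cross: EeBb × eeBB — consider each gene separately:
E gene: Ee × ee → 2 Ee, 2 ee → 2 E_ : 2 ee (out of 4)
B gene: Bb × BB → 2 BB, 2 Bb → 4 B_ (out of 4)
Genotype classes (out of 4 × 4 = 16): E_B_ = 2×4 = 8; eeB_ = 2×4 = 8
Apply the phenotype rules: E_B_ (8) → black; eeB_ (8) → yellow
Phenotype counts (out of 16): 8 black, 8 yellow
yellow: 8 out of 16 → fraction 1/2
Expected count = 1/2 × 2352 = 1176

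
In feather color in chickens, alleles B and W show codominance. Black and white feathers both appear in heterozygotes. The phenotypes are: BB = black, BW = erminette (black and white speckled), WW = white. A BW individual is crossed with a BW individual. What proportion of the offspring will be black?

Punnett square for BW × BW:
Offspring genotypes: 1 BB, 2 BW, 1 WW
Phenotype counts: 1 black, 2 erminette (black and white speckled), 1 white
black: 1 out of 4
Probability: 1/4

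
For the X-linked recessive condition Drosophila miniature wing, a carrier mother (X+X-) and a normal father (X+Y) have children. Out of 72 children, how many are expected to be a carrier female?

Cross: X+X- × X+Y
Offspring: 1 X+X+, 1 X+Y, 1 X+X-, 1 X-Y
Probability of a carrier female: 1/4
Expected count = 1/4 × 72 = 18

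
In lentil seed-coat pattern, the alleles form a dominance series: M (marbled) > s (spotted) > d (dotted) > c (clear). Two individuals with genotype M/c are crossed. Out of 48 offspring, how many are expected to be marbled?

Cross: M/c × M/c
Allele dominance: M > s > d > c
Offspring genotypes: 1 M/M, 2 M/c, 1 c/c
Phenotype counts: 3 marbled, 1 clear
marbled: 3 out of 4 → fraction 3/4
Expected count = 3/4 × 48 = 36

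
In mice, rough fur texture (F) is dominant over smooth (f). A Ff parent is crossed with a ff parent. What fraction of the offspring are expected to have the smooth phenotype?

Punnett square for Ff × ff:
Offspring genotypes: 2 Ff, 2 ff
Total offspring: 4
Count with target: 2
Probability: 2/4 = 1/2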